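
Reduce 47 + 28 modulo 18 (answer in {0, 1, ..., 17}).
Reduce the summands first: 47 ≡ 11, 28 ≡ 10 (mod 18), so 47 + 28 ≡ 11 + 10 (mod 18). 11 + 10 = 21; 21 = 1·18 + 3, so (47 + 28) mod 18 = 3.

Final answer: 3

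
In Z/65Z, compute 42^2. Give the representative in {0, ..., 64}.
Use repeated squaring. Binary(2) = 10. Walk through the bits of the exponent 2 left-to-right: at each bit after the leading one, square the running value, then multiply by 42 if the bit is 1 (always reducing mod 65):
  bit 1 = 1 (leading): start with 42.
  bit 2 = 0: square 42^2 = 1764 ≡ 9 (mod 65).
Final value: 42^2 ≡ 9 (mod 65).

Final answer: 9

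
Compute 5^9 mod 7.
6

Use repeated squaring. Binary(9) = 1001. Walk through the bits of the exponent 9 left-to-right: at each bit after the leading one, square the running value, then multiply by 5 if the bit is 1 (always reducing mod 7):
  bit 1 = 1 (leading): start with 5.
  bit 2 = 0: square 5^2 = 25 ≡ 4 (mod 7).
  bit 3 = 0: square 4^2 = 16 ≡ 2 (mod 7).
  bit 4 = 1: square 2^2 = 4; bit is 1, so multiply 4·5 = 20 ≡ 6 (mod 7).
Final value: 5^9 ≡ 6 (mod 7).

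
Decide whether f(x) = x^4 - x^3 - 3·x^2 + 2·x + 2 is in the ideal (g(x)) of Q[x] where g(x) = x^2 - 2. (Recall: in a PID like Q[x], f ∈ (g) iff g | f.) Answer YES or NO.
YES

In Q[x] the ideal (g) consists of all multiples of g, so f ∈ (g) iff g | f, i.e. iff the remainder of f on division by g is 0. Divide f by g (g is monic, so eliminate the leading term of the running remainder at each step):
  leading term x^4: subtract (x^2)·g(x) = x^4 - 2·x^2, leaving -x^3 - x^2 + 2·x + 2
  leading term -x^3: subtract (-x)·g(x) = -x^3 + 2·x, leaving 2 - x^2
  leading term -x^2: subtract (-1)·g(x) = 2 - x^2, leaving 0
The remainder is 0, so f(x) = g(x) · h(x) with h(x) = x^2 - x - 1. Hence g | f, i.e. f ∈ (g).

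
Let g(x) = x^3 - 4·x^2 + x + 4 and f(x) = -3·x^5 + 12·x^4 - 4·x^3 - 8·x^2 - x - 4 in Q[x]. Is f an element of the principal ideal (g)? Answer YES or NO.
In Q[x] the ideal (g) consists of all multiples of g, so f ∈ (g) iff g | f, i.e. iff the remainder of f on division by g is 0. Divide f by g (g is monic, so eliminate the leading term of the running remainder at each step):
  leading term -3·x^5: subtract (-3·x^2)·g(x) = -3·x^5 + 12·x^4 - 3·x^3 - 12·x^2, leaving -x^3 + 4·x^2 - x - 4
  leading term -x^3: subtract (-1)·g(x) = -x^3 + 4·x^2 - x - 4, leaving 0
The remainder is 0, so f(x) = g(x) · h(x) with h(x) = -3·x^2 - 1. Hence g | f, i.e. f ∈ (g).

Final answer: YES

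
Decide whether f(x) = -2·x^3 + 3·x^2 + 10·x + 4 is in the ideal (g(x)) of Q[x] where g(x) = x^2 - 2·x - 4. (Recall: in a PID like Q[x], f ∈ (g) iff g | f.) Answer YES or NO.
In Q[x] the ideal (g) consists of all multiples of g, so f ∈ (g) iff g | f, i.e. iff the remainder of f on division by g is 0. Divide f by g (g is monic, so eliminate the leading term of the running remainder at each step):
  leading term -2·x^3: subtract (-2·x)·g(x) = -2·x^3 + 4·x^2 + 8·x, leaving -x^2 + 2·x + 4
  leading term -x^2: subtract (-1)·g(x) = -x^2 + 2·x + 4, leaving 0
The remainder is 0, so f(x) = g(x) · h(x) with h(x) = -2·x - 1. Hence g | f, i.e. f ∈ (g).

Final answer: YES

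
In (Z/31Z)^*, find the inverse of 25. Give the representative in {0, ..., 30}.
Apply the extended Euclidean algorithm to (31, 25), tracking rows (r, s, t) with s·31 + t·25 = r. Each division r_prev = q·r_cur + r_new produces the new row as (previous row) − q·(current row):
  row A: (31, 1, 0)   [1·31 + 0·25 = 31]
  row B: (25, 0, 1)   [0·31 + 1·25 = 25]
  31 = 1·25 + 6   → row C = row A − 1·row B = (6, 1, −1)   [check: 1·31 − 1·25 = 6]
  25 = 4·6 + 1   → row D = row B − 4·row C = (1, −4, 5)   [check: −4·31 + 5·25 = 1]
  6 = 6·1 + 0   → remainder 0, stop. gcd = 1 (last nonzero row D).
The gcd is 1, so 25 is invertible mod 31. The last nonzero row gives −4·31 + 5·25 = 1, so t = 5. So 25^(−1) ≡ 5 (mod 31). Verify: 25 · 5 = 125 ≡ 1 (mod 31). ✓

Final answer: 25^(−1) ≡ 5 (mod 31)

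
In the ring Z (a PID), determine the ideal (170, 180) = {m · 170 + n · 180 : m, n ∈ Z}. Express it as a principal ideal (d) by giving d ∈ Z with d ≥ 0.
In the PID Z, (a, b) is generated by gcd(a, b). Compute gcd(180, 170) with the extended Euclidean algorithm, tracking rows (r, s, t) with s·180 + t·170 = r:
  row A: (180, 1, 0)   [1·180 + 0·170 = 180]
  row B: (170, 0, 1)   [0·180 + 1·170 = 170]
  180 = 1·170 + 10   → row C = row A − 1·row B = (10, 1, −1)   [check: 1·180 − 1·170 = 10]
  170 = 17·10 + 0   → remainder 0, stop. gcd = 10 (last nonzero row C).
So gcd(170, 180) = 10, with Bézout identity 1·180 − 1·170 = 10. Containment (⊇): the Bézout identity exhibits 10 as an element of (170, 180), giving (10) ⊆ (170, 180). Containment (⊆): since 10 | 170 and 10 | 180 (170 = 10·17, 180 = 10·18), every Z-linear combination of 170 and 180 is divisible by 10, so (170, 180) ⊆ (10). Therefore (170, 180) = (10), d = 10.

Final answer: (170, 180) = (10); d = 10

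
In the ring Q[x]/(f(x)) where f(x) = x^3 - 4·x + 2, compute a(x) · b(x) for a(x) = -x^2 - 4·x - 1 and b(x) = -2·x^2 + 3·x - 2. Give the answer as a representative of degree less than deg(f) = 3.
a · b ≡ 21·x - 8 (mod f(x))

First multiply in Q[x] without reducing: a · b = 2·x^4 + 5·x^3 - 8·x^2 + 5·x + 2. Now divide by f(x) = x^3 - 4·x + 2, eliminating the leading term at each step:
  leading term 2·x^4: subtract (2·x)·f(x) = 2·x^4 - 8·x^2 + 4·x, leaving 5·x^3 + x + 2
  leading term 5·x^3: subtract (5)·f(x) = 5·x^3 - 20·x + 10, leaving 21·x - 8
The degree is now < 3, so this is the remainder. Hence a · b ≡ 21·x - 8 in Q[x]/(f).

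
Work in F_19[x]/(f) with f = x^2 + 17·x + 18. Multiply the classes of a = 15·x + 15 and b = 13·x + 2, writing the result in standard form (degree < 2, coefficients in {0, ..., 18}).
a · b ≡ 7·x + 16 (mod f(x))

Multiply as integer polynomials: a · b = 195·x^2 + 225·x + 30. Reducing coefficients mod 19: a · b ≡ 5·x^2 + 16·x + 11. Now divide by f(x) = x^2 + 17·x + 18 in F_19[x], eliminating the leading term at each step:
  leading term 5·x^2: subtract (5)·f(x) = 5·x^2 + 9·x + 14, leaving 7·x + 16 (coefficients mod 19)
The degree is now < 2, so this is the remainder. Hence a · b ≡ 7·x + 16 in F_19[x]/(f).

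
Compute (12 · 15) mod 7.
Reduce the factors first: 12 ≡ 5, 15 ≡ 1 (mod 7), so 12 · 15 ≡ 5 · 1 (mod 7). 5 · 1 = 5. Dividing by 7: 5 = 0·7 + 5. So (12 · 15) mod 7 = 5.

Final answer: 5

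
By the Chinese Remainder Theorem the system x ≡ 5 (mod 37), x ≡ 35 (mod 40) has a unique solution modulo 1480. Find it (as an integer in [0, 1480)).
The moduli 37, 40 are pairwise coprime, so by the CRT there is a unique solution mod 37·40 = 1480.
Solve by successive substitution. Start with x ≡ 5 (mod 37).
  Combine with x ≡ 35 (mod 40): write x = 5 + 37·t and require 5 + 37·t ≡ 35 (mod 40), i.e. 37·t ≡ 35 − 5 ≡ 30 (mod 40). Since 37^(−1) ≡ 13 (mod 40), t ≡ 13·30 ≡ 30 (mod 40). So x ≡ 5 + 37·30 = 1115 (mod 1480).
Unique solution in [0, 1480): x = 1115.

Final answer: x ≡ 1115 (mod 1480); the representative in [0, 1480) is 1115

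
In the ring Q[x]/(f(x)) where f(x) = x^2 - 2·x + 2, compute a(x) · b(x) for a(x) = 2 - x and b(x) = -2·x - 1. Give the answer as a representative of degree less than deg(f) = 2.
First multiply in Q[x] without reducing: a · b = 2·x^2 - 3·x - 2. Now divide by f(x) = x^2 - 2·x + 2, eliminating the leading term at each step:
  leading term 2·x^2: subtract (2)·f(x) = 2·x^2 - 4·x + 4, leaving x - 6
The degree is now < 2, so this is the remainder. Hence a · b ≡ x - 6 in Q[x]/(f).

Final answer: a · b ≡ x - 6 (mod f(x))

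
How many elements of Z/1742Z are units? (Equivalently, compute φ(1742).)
An element a ∈ Z/1742Z is a unit iff gcd(a, 1742) = 1, so the number of units is φ(1742). φ is multiplicative, with φ(p^e) = p^e − p^(e−1). Factorise 1742 = 2 · 13 · 67. Then
  φ(1742) = (2 − 1) · (13 − 1) · (67 − 1) = 1 · 12 · 66 = 792.

Final answer: Z/1742Z has φ(1742) = 792 units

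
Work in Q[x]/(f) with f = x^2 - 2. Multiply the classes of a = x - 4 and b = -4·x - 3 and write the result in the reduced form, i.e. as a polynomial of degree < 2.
a · b ≡ 13·x + 4 (mod f(x))

First multiply in Q[x] without reducing: a · b = -4·x^2 + 13·x + 12. Now divide by f(x) = x^2 - 2, eliminating the leading term at each step:
  leading term -4·x^2: subtract (-4)·f(x) = 8 - 4·x^2, leaving 13·x + 4
The degree is now < 2, so this is the remainder. Hence a · b ≡ 13·x + 4 in Q[x]/(f).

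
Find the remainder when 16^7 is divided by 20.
16

Use repeated squaring. Binary(7) = 111. Walk through the bits of the exponent 7 left-to-right: at each bit after the leading one, square the running value, then multiply by 16 if the bit is 1 (always reducing mod 20):
  bit 1 = 1 (leading): start with 16.
  bit 2 = 1: square 16^2 = 256 ≡ 16; bit is 1, so multiply 16·16 = 256 ≡ 16 (mod 20).
  bit 3 = 1: square 16^2 = 256 ≡ 16; bit is 1, so multiply 16·16 = 256 ≡ 16 (mod 20).
Final value: 16^7 ≡ 16 (mod 20).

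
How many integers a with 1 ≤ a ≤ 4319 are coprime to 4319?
3696

The number of a ∈ {1, ..., 4319} with gcd(a, 4319) = 1 is by definition Euler's totient φ(4319). φ is multiplicative, with φ(p^e) = p^e − p^(e−1). Factorise 4319 = 7 · 617. Then
  φ(4319) = (7 − 1) · (617 − 1) = 6 · 616 = 3696.
So there are 3696 such integers.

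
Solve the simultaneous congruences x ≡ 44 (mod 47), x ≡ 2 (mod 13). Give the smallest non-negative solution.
The moduli 47, 13 are pairwise coprime, so by the CRT there is a unique solution mod 47·13 = 611.
Solve by successive substitution. Start with x ≡ 44 (mod 47).
  Combine with x ≡ 2 (mod 13): write x = 44 + 47·t and require 44 + 47·t ≡ 2 (mod 13), i.e. 47·t ≡ 2 − 44 ≡ 10 (mod 13). Since 47^(−1) ≡ 5 (mod 13) (47 ≡ 8 (mod 13)), t ≡ 5·10 ≡ 11 (mod 13). So x ≡ 44 + 47·11 = 561 (mod 611).
Unique solution in [0, 611): x = 561.

Final answer: x ≡ 561 (mod 611); the representative in [0, 611) is 561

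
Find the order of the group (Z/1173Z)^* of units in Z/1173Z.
|(Z/1173Z)^*| = 704

(Z/1173Z)^* consists of the classes a with gcd(a, 1173) = 1, so its order is φ(1173). φ is multiplicative, with φ(p^e) = p^e − p^(e−1). Factorise 1173 = 3 · 17 · 23. Then
  φ(1173) = (3 − 1) · (17 − 1) · (23 − 1) = 2 · 16 · 22 = 704.
Thus |(Z/1173Z)^*| = 704.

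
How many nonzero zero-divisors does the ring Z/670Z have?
In Z/670Z each nonzero element is either a unit (gcd with 670 is 1) or a zero-divisor (gcd > 1). The number of units is φ(670): factorise 670 = 2 · 5 · 67, so φ(670) = (2 − 1) · (5 − 1) · (67 − 1) = 1 · 4 · 66 = 264. The nonzero elements number 670 − 1 = 669. Hence the nonzero zero-divisors number 669 − 264 = 405.

Final answer: Z/670Z has 405 nonzero zero-divisors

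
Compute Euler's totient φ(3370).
φ is multiplicative, with φ(p^e) = p^e − p^(e−1). Factorise 3370 = 2 · 5 · 337. Then
  φ(3370) = (2 − 1) · (5 − 1) · (337 − 1) = 1 · 4 · 336 = 1344.

Final answer: φ(3370) = 1344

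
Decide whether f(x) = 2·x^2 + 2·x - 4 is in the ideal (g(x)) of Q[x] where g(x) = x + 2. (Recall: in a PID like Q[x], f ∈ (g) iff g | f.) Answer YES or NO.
In Q[x] the ideal (g) consists of all multiples of g, so f ∈ (g) iff g | f, i.e. iff the remainder of f on division by g is 0. Divide f by g (g is monic, so eliminate the leading term of the running remainder at each step):
  leading term 2·x^2: subtract (2·x)·g(x) = 2·x^2 + 4·x, leaving -2·x - 4
  leading term -2·x: subtract (-2)·g(x) = -2·x - 4, leaving 0
The remainder is 0, so f(x) = g(x) · h(x) with h(x) = 2·x - 2. Hence g | f, i.e. f ∈ (g).

Final answer: YES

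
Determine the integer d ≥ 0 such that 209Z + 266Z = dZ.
In the PID Z, (a, b) is generated by gcd(a, b). Compute gcd(266, 209) with the extended Euclidean algorithm, tracking rows (r, s, t) with s·266 + t·209 = r:
  row A: (266, 1, 0)   [1·266 + 0·209 = 266]
  row B: (209, 0, 1)   [0·266 + 1·209 = 209]
  266 = 1·209 + 57   → row C = row A − 1·row B = (57, 1, −1)   [check: 1·266 − 1·209 = 57]
  209 = 3·57 + 38   → row D = row B − 3·row C = (38, −3, 4)   [check: −3·266 + 4·209 = 38]
  57 = 1·38 + 19   → row E = row C − 1·row D = (19, 4, −5)   [check: 4·266 − 5·209 = 19]
  38 = 2·19 + 0   → remainder 0, stop. gcd = 19 (last nonzero row E).
So gcd(209, 266) = 19, with Bézout identity 4·266 − 5·209 = 19. Containment (⊇): the Bézout identity exhibits 19 as an element of (209, 266), giving (19) ⊆ (209, 266). Containment (⊆): since 19 | 209 and 19 | 266 (209 = 19·11, 266 = 19·14), every Z-linear combination of 209 and 266 is divisible by 19, so (209, 266) ⊆ (19). Therefore (209, 266) = (19), d = 19.

Final answer: (209, 266) = (19); d = 19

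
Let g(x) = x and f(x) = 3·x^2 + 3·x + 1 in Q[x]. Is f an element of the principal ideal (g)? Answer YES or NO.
In Q[x] the ideal (g) consists of all multiples of g, so f ∈ (g) iff g | f, i.e. iff the remainder of f on division by g is 0. Divide f by g (g is monic, so eliminate the leading term of the running remainder at each step):
  leading term 3·x^2: subtract (3·x)·g(x) = 3·x^2, leaving 3·x + 1
  leading term 3·x: subtract (3)·g(x) = 3·x, leaving 1
The remainder r(x) = 1 ≠ 0 (and deg r < deg g), so g ∤ f, i.e. f ∉ (g).

Final answer: NO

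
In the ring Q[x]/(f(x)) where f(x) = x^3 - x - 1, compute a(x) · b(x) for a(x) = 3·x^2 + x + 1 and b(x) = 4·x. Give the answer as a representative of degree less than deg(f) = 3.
First multiply in Q[x] without reducing: a · b = 12·x^3 + 4·x^2 + 4·x. Now divide by f(x) = x^3 - x - 1, eliminating the leading term at each step:
  leading term 12·x^3: subtract (12)·f(x) = 12·x^3 - 12·x - 12, leaving 4·x^2 + 16·x + 12
The degree is now < 3, so this is the remainder. Hence a · b ≡ 4·x^2 + 16·x + 12 in Q[x]/(f).

Final answer: a · b ≡ 4·x^2 + 16·x + 12 (mod f(x))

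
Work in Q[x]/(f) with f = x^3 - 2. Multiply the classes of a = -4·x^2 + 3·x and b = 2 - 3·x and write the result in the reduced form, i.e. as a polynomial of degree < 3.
First multiply in Q[x] without reducing: a · b = 12·x^3 - 17·x^2 + 6·x. Now divide by f(x) = x^3 - 2, eliminating the leading term at each step:
  leading term 12·x^3: subtract (12)·f(x) = 12·x^3 - 24, leaving -17·x^2 + 6·x + 24
The degree is now < 3, so this is the remainder. Hence a · b ≡ -17·x^2 + 6·x + 24 in Q[x]/(f).

Final answer: a · b ≡ -17·x^2 + 6·x + 24 (mod f(x))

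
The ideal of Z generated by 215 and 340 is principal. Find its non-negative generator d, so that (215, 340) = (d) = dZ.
(215, 340) = (5); d = 5

In the PID Z, (a, b) is generated by gcd(a, b). Compute gcd(340, 215) with the extended Euclidean algorithm, tracking rows (r, s, t) with s·340 + t·215 = r:
  row A: (340, 1, 0)   [1·340 + 0·215 = 340]
  row B: (215, 0, 1)   [0·340 + 1·215 = 215]
  340 = 1·215 + 125   → row C = row A − 1·row B = (125, 1, −1)   [check: 1·340 − 1·215 = 125]
  215 = 1·125 + 90   → row D = row B − 1·row C = (90, −1, 2)   [check: −1·340 + 2·215 = 90]
  125 = 1·90 + 35   → row E = row C − 1·row D = (35, 2, −3)   [check: 2·340 − 3·215 = 35]
  90 = 2·35 + 20   → row F = row D − 2·row E = (20, −5, 8)   [check: −5·340 + 8·215 = 20]
  35 = 1·20 + 15   → row G = row E − 1·row F = (15, 7, −11)   [check: 7·340 − 11·215 = 15]
  20 = 1·15 + 5   → row H = row F − 1·row G = (5, −12, 19)   [check: −12·340 + 19·215 = 5]
  15 = 3·5 + 0   → remainder 0, stop. gcd = 5 (last nonzero row H).
So gcd(215, 340) = 5, with Bézout identity −12·340 + 19·215 = 5. Containment (⊇): the Bézout identity exhibits 5 as an element of (215, 340), giving (5) ⊆ (215, 340). Containment (⊆): since 5 | 215 and 5 | 340 (215 = 5·43, 340 = 5·68), every Z-linear combination of 215 and 340 is divisible by 5, so (215, 340) ⊆ (5). Therefore (215, 340) = (5), d = 5.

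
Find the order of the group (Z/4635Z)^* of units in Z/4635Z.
|(Z/4635Z)^*| = 2448

(Z/4635Z)^* consists of the classes a with gcd(a, 4635) = 1, so its order is φ(4635). φ is multiplicative, with φ(p^e) = p^e − p^(e−1). Factorise 4635 = 3^2 · 5 · 103. Then
  φ(4635) = (3^2 − 3^1) · (5 − 1) · (103 − 1) = 6 · 4 · 102 = 2448.
Thus |(Z/4635Z)^*| = 2448.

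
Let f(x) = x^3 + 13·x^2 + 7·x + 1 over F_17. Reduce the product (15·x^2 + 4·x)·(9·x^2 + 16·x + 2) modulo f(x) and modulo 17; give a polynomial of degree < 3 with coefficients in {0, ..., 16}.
a · b ≡ 16·x^2 + 9·x (mod f(x))

Multiply as integer polynomials: a · b = 135·x^4 + 276·x^3 + 94·x^2 + 8·x. Reducing coefficients mod 17: a · b ≡ 16·x^4 + 4·x^3 + 9·x^2 + 8·x. Now divide by f(x) = x^3 + 13·x^2 + 7·x + 1 in F_17[x], eliminating the leading term at each step:
  leading term 16·x^4: subtract (16·x)·f(x) = 16·x^4 + 4·x^3 + 10·x^2 + 16·x, leaving 16·x^2 + 9·x (coefficients mod 17)
The degree is now < 3, so this is the remainder. Hence a · b ≡ 16·x^2 + 9·x in F_17[x]/(f).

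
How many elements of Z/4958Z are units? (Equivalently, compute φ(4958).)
An element a ∈ Z/4958Z is a unit iff gcd(a, 4958) = 1, so the number of units is φ(4958). φ is multiplicative, with φ(p^e) = p^e − p^(e−1). Factorise 4958 = 2 · 37 · 67. Then
  φ(4958) = (2 − 1) · (37 − 1) · (67 − 1) = 1 · 36 · 66 = 2376.

Final answer: Z/4958Z has φ(4958) = 2376 units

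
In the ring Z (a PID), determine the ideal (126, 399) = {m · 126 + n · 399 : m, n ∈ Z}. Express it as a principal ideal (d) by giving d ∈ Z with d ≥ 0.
In the PID Z, (a, b) is generated by gcd(a, b). Compute gcd(399, 126) with the extended Euclidean algorithm, tracking rows (r, s, t) with s·399 + t·126 = r:
  row A: (399, 1, 0)   [1·399 + 0·126 = 399]
  row B: (126, 0, 1)   [0·399 + 1·126 = 126]
  399 = 3·126 + 21   → row C = row A − 3·row B = (21, 1, −3)   [check: 1·399 − 3·126 = 21]
  126 = 6·21 + 0   → remainder 0, stop. gcd = 21 (last nonzero row C).
So gcd(126, 399) = 21, with Bézout identity 1·399 − 3·126 = 21. Containment (⊇): the Bézout identity exhibits 21 as an element of (126, 399), giving (21) ⊆ (126, 399). Containment (⊆): since 21 | 126 and 21 | 399 (126 = 21·6, 399 = 21·19), every Z-linear combination of 126 and 399 is divisible by 21, so (126, 399) ⊆ (21). Therefore (126, 399) = (21), d = 21.

Final answer: (126, 399) = (21); d = 21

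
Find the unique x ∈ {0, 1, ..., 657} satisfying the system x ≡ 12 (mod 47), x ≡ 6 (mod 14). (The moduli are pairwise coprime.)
The moduli 47, 14 are pairwise coprime, so by the CRT there is a unique solution mod 47·14 = 658.
Solve by successive substitution. Start with x ≡ 12 (mod 47).
  Combine with x ≡ 6 (mod 14): write x = 12 + 47·t and require 12 + 47·t ≡ 6 (mod 14), i.e. 47·t ≡ 6 − 12 ≡ 8 (mod 14). Since 47^(−1) ≡ 3 (mod 14) (47 ≡ 5 (mod 14)), t ≡ 3·8 ≡ 10 (mod 14). So x ≡ 12 + 47·10 = 482 (mod 658).
Unique solution in [0, 658): x = 482.

Final answer: x ≡ 482 (mod 658); the representative in [0, 658) is 482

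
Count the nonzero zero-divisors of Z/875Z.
Z/875Z has 274 nonzero zero-divisors

In Z/875Z each nonzero element is either a unit (gcd with 875 is 1) or a zero-divisor (gcd > 1). The number of units is φ(875): factorise 875 = 5^3 · 7, so φ(875) = (5^3 − 5^2) · (7 − 1) = 100 · 6 = 600. The nonzero elements number 875 − 1 = 874. Hence the nonzero zero-divisors number 874 − 600 = 274.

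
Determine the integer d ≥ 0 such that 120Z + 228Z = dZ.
(120, 228) = (12); d = 12

In the PID Z, (a, b) is generated by gcd(a, b). Compute gcd(228, 120) with the extended Euclidean algorithm, tracking rows (r, s, t) with s·228 + t·120 = r:
  row A: (228, 1, 0)   [1·228 + 0·120 = 228]
  row B: (120, 0, 1)   [0·228 + 1·120 = 120]
  228 = 1·120 + 108   → row C = row A − 1·row B = (108, 1, −1)   [check: 1·228 − 1·120 = 108]
  120 = 1·108 + 12   → row D = row B − 1·row C = (12, −1, 2)   [check: −1·228 + 2·120 = 12]
  108 = 9·12 + 0   → remainder 0, stop. gcd = 12 (last nonzero row D).
So gcd(120, 228) = 12, with Bézout identity −1·228 + 2·120 = 12. Containment (⊇): the Bézout identity exhibits 12 as an element of (120, 228), giving (12) ⊆ (120, 228). Containment (⊆): since 12 | 120 and 12 | 228 (120 = 12·10, 228 = 12·19), every Z-linear combination of 120 and 228 is divisible by 12, so (120, 228) ⊆ (12). Therefore (120, 228) = (12), d = 12.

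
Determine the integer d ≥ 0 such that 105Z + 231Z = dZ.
In the PID Z, (a, b) is generated by gcd(a, b). Compute gcd(231, 105) with the extended Euclidean algorithm, tracking rows (r, s, t) with s·231 + t·105 = r:
  row A: (231, 1, 0)   [1·231 + 0·105 = 231]
  row B: (105, 0, 1)   [0·231 + 1·105 = 105]
  231 = 2·105 + 21   → row C = row A − 2·row B = (21, 1, −2)   [check: 1·231 − 2·105 = 21]
  105 = 5·21 + 0   → remainder 0, stop. gcd = 21 (last nonzero row C).
So gcd(105, 231) = 21, with Bézout identity 1·231 − 2·105 = 21. Containment (⊇): the Bézout identity exhibits 21 as an element of (105, 231), giving (21) ⊆ (105, 231). Containment (⊆): since 21 | 105 and 21 | 231 (105 = 21·5, 231 = 21·11), every Z-linear combination of 105 and 231 is divisible by 21, so (105, 231) ⊆ (21). Therefore (105, 231) = (21), d = 21.

Final answer: (105, 231) = (21); d = 21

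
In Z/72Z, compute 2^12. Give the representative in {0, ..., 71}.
Use repeated squaring. Binary(12) = 1100. Walk through the bits of the exponent 12 left-to-right: at each bit after the leading one, square the running value, then multiply by 2 if the bit is 1 (always reducing mod 72):
  bit 1 = 1 (leading): start with 2.
  bit 2 = 1: square 2^2 = 4; bit is 1, so multiply 4·2 = 8 (mod 72).
  bit 3 = 0: square 8^2 = 64 (mod 72).
  bit 4 = 0: square 64^2 = 4096 ≡ 64 (mod 72).
Final value: 2^12 ≡ 64 (mod 72).

Final answer: 64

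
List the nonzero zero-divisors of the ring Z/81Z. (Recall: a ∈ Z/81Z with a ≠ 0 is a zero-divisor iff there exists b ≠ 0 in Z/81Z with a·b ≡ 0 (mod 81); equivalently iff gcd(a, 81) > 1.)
An element a ∈ Z/81Z (with a ≠ 0) is a zero-divisor iff gcd(a, 81) > 1 (because a is a unit precisely when gcd(a, n) = 1, and in Z/nZ every nonzero, non-unit element is a zero-divisor). Scan a = 1, ..., 80 and keep those with gcd(a, 81) > 1:
  gcd(3, 81) = 3, gcd(6, 81) = 3, gcd(9, 81) = 9, gcd(12, 81) = 3, gcd(15, 81) = 3, gcd(18, 81) = 9, gcd(21, 81) = 3, gcd(24, 81) = 3, gcd(27, 81) = 27, gcd(30, 81) = 3, gcd(33, 81) = 3, gcd(36, 81) = 9, gcd(39, 81) = 3, gcd(42, 81) = 3, gcd(45, 81) = 9, gcd(48, 81) = 3, gcd(51, 81) = 3, gcd(54, 81) = 27, gcd(57, 81) = 3, gcd(60, 81) = 3, gcd(63, 81) = 9, gcd(66, 81) = 3, gcd(69, 81) = 3, gcd(72, 81) = 9, gcd(75, 81) = 3, gcd(78, 81) = 3.
All other a ∈ {1, ..., 80} have gcd(a, 81) = 1 and are units. So the nonzero zero-divisors are exactly the 26 values of a appearing in this scan.

Final answer: nonzero zero-divisors of Z/81Z = {3, 6, 9, 12, 15, 18, 21, 24, 27, 30, 33, 36, 39, 42, 45, 48, 51, 54, 57, 60, 63, 66, 69, 72, 75, 78}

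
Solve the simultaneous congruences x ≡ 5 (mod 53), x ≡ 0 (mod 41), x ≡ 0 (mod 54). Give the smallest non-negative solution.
The moduli 53, 41, 54 are pairwise coprime, so by the CRT there is a unique solution mod 53·41·54 = 117342.
Solve by successive substitution. Start with x ≡ 5 (mod 53).
  Combine with x ≡ 0 (mod 41): write x = 5 + 53·t and require 5 + 53·t ≡ 0 (mod 41), i.e. 53·t ≡ 0 − 5 ≡ 36 (mod 41). Since 53^(−1) ≡ 24 (mod 41) (53 ≡ 12 (mod 41)), t ≡ 24·36 ≡ 3 (mod 41). So x ≡ 5 + 53·3 = 164 (mod 2173).
  Combine with x ≡ 0 (mod 54): write x = 164 + 2173·t and require 164 + 2173·t ≡ 0 (mod 54), i.e. 2173·t ≡ 0 − 164 ≡ 52 (mod 54). Since 2173^(−1) ≡ 25 (mod 54) (2173 ≡ 13 (mod 54)), t ≡ 25·52 ≡ 4 (mod 54). So x ≡ 164 + 2173·4 = 8856 (mod 117342).
Unique solution in [0, 117342): x = 8856.

Final answer: x ≡ 8856 (mod 117342); the representative in [0, 117342) is 8856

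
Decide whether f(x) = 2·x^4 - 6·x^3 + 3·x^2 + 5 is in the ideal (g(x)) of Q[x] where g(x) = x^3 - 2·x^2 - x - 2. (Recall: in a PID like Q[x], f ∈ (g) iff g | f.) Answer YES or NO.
NO

In Q[x] the ideal (g) consists of all multiples of g, so f ∈ (g) iff g | f, i.e. iff the remainder of f on division by g is 0. Divide f by g (g is monic, so eliminate the leading term of the running remainder at each step):
  leading term 2·x^4: subtract (2·x)·g(x) = 2·x^4 - 4·x^3 - 2·x^2 - 4·x, leaving -2·x^3 + 5·x^2 + 4·x + 5
  leading term -2·x^3: subtract (-2)·g(x) = -2·x^3 + 4·x^2 + 2·x + 4, leaving x^2 + 2·x + 1
The remainder r(x) = x^2 + 2·x + 1 ≠ 0 (and deg r < deg g), so g ∤ f, i.e. f ∉ (g).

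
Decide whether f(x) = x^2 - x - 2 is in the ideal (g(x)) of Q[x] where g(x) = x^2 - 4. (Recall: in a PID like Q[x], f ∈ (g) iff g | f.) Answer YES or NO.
NO

In Q[x] the ideal (g) consists of all multiples of g, so f ∈ (g) iff g | f, i.e. iff the remainder of f on division by g is 0. Divide f by g (g is monic, so eliminate the leading term of the running remainder at each step):
  leading term x^2: subtract (1)·g(x) = x^2 - 4, leaving 2 - x
The remainder r(x) = 2 - x ≠ 0 (and deg r < deg g), so g ∤ f, i.e. f ∉ (g).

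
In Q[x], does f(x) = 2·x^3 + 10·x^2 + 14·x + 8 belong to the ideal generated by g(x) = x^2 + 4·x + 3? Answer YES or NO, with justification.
NO

In Q[x] the ideal (g) consists of all multiples of g, so f ∈ (g) iff g | f, i.e. iff the remainder of f on division by g is 0. Divide f by g (g is monic, so eliminate the leading term of the running remainder at each step):
  leading term 2·x^3: subtract (2·x)·g(x) = 2·x^3 + 8·x^2 + 6·x, leaving 2·x^2 + 8·x + 8
  leading term 2·x^2: subtract (2)·g(x) = 2·x^2 + 8·x + 6, leaving 2
The remainder r(x) = 2 ≠ 0 (and deg r < deg g), so g ∤ f, i.e. f ∉ (g).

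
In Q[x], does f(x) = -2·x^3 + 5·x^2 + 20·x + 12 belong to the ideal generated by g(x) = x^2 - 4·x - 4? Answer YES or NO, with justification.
In Q[x] the ideal (g) consists of all multiples of g, so f ∈ (g) iff g | f, i.e. iff the remainder of f on division by g is 0. Divide f by g (g is monic, so eliminate the leading term of the running remainder at each step):
  leading term -2·x^3: subtract (-2·x)·g(x) = -2·x^3 + 8·x^2 + 8·x, leaving -3·x^2 + 12·x + 12
  leading term -3·x^2: subtract (-3)·g(x) = -3·x^2 + 12·x + 12, leaving 0
The remainder is 0, so f(x) = g(x) · h(x) with h(x) = -2·x - 3. Hence g | f, i.e. f ∈ (g).

Final answer: YES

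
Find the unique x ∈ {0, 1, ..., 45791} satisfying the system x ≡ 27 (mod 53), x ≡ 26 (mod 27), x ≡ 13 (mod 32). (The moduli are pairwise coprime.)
The moduli 53, 27, 32 are pairwise coprime, so by the CRT there is a unique solution mod 53·27·32 = 45792.
Solve by successive substitution. Start with x ≡ 27 (mod 53).
  Combine with x ≡ 26 (mod 27): write x = 27 + 53·t and require 27 + 53·t ≡ 26 (mod 27), i.e. 53·t ≡ 26 − 27 ≡ 26 (mod 27). Since 53^(−1) ≡ 26 (mod 27) (53 ≡ 26 (mod 27)), t ≡ 26·26 ≡ 1 (mod 27). So x ≡ 27 + 53·1 = 80 (mod 1431).
  Combine with x ≡ 13 (mod 32): write x = 80 + 1431·t and require 80 + 1431·t ≡ 13 (mod 32), i.e. 1431·t ≡ 13 − 80 ≡ 29 (mod 32). Since 1431^(−1) ≡ 7 (mod 32) (1431 ≡ 23 (mod 32)), t ≡ 7·29 ≡ 11 (mod 32). So x ≡ 80 + 1431·11 = 15821 (mod 45792).
Unique solution in [0, 45792): x = 15821.

Final answer: x ≡ 15821 (mod 45792); the representative in [0, 45792) is 15821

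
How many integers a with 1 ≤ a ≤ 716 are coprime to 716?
356

The number of a ∈ {1, ..., 716} with gcd(a, 716) = 1 is by definition Euler's totient φ(716). φ is multiplicative, with φ(p^e) = p^e − p^(e−1). Factorise 716 = 2^2 · 179. Then
  φ(716) = (2^2 − 2^1) · (179 − 1) = 2 · 178 = 356.
So there are 356 such integers.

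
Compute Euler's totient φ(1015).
φ is multiplicative, with φ(p^e) = p^e − p^(e−1). Factorise 1015 = 5 · 7 · 29. Then
  φ(1015) = (5 − 1) · (7 − 1) · (29 − 1) = 4 · 6 · 28 = 672.

Final answer: φ(1015) = 672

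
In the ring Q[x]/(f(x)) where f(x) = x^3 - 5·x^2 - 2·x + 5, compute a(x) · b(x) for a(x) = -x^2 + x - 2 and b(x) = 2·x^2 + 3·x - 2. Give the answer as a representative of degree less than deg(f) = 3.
First multiply in Q[x] without reducing: a · b = -2·x^4 - x^3 + x^2 - 8·x + 4. Now divide by f(x) = x^3 - 5·x^2 - 2·x + 5, eliminating the leading term at each step:
  leading term -2·x^4: subtract (-2·x)·f(x) = -2·x^4 + 10·x^3 + 4·x^2 - 10·x, leaving -11·x^3 - 3·x^2 + 2·x + 4
  leading term -11·x^3: subtract (-11)·f(x) = -11·x^3 + 55·x^2 + 22·x - 55, leaving -58·x^2 - 20·x + 59
The degree is now < 3, so this is the remainder. Hence a · b ≡ -58·x^2 - 20·x + 59 in Q[x]/(f).

Final answer: a · b ≡ -58·x^2 - 20·x + 59 (mod f(x))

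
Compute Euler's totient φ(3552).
φ(3552) = 1152

φ is multiplicative, with φ(p^e) = p^e − p^(e−1). Factorise 3552 = 2^5 · 3 · 37. Then
  φ(3552) = (2^5 − 2^4) · (3 − 1) · (37 − 1) = 16 · 2 · 36 = 1152.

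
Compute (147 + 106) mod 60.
Reduce the summands first: 147 ≡ 27, 106 ≡ 46 (mod 60), so 147 + 106 ≡ 27 + 46 (mod 60). 27 + 46 = 73; 73 = 1·60 + 13, so (147 + 106) mod 60 = 13.

Final answer: 13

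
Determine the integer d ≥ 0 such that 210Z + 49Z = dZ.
(210, 49) = (7); d = 7

In the PID Z, (a, b) is generated by gcd(a, b). Compute gcd(210, 49) with the extended Euclidean algorithm, tracking rows (r, s, t) with s·210 + t·49 = r:
  row A: (210, 1, 0)   [1·210 + 0·49 = 210]
  row B: (49, 0, 1)   [0·210 + 1·49 = 49]
  210 = 4·49 + 14   → row C = row A − 4·row B = (14, 1, −4)   [check: 1·210 − 4·49 = 14]
  49 = 3·14 + 7   → row D = row B − 3·row C = (7, −3, 13)   [check: −3·210 + 13·49 = 7]
  14 = 2·7 + 0   → remainder 0, stop. gcd = 7 (last nonzero row D).
So gcd(210, 49) = 7, with Bézout identity −3·210 + 13·49 = 7. Containment (⊇): the Bézout identity exhibits 7 as an element of (210, 49), giving (7) ⊆ (210, 49). Containment (⊆): since 7 | 210 and 7 | 49 (210 = 7·30, 49 = 7·7), every Z-linear combination of 210 and 49 is divisible by 7, so (210, 49) ⊆ (7). Therefore (210, 49) = (7), d = 7.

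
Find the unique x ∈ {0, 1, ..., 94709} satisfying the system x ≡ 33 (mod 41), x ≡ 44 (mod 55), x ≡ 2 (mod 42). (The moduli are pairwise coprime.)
x ≡ 18524 (mod 94710); the representative in [0, 94710) is 18524

The moduli 41, 55, 42 are pairwise coprime, so by the CRT there is a unique solution mod 41·55·42 = 94710.
Solve by successive substitution. Start with x ≡ 33 (mod 41).
  Combine with x ≡ 44 (mod 55): write x = 33 + 41·t and require 33 + 41·t ≡ 44 (mod 55), i.e. 41·t ≡ 44 − 33 ≡ 11 (mod 55). Since 41^(−1) ≡ 51 (mod 55), t ≡ 51·11 ≡ 11 (mod 55). So x ≡ 33 + 41·11 = 484 (mod 2255).
  Combine with x ≡ 2 (mod 42): write x = 484 + 2255·t and require 484 + 2255·t ≡ 2 (mod 42), i.e. 2255·t ≡ 2 − 484 ≡ 22 (mod 42). Since 2255^(−1) ≡ 29 (mod 42) (2255 ≡ 29 (mod 42)), t ≡ 29·22 ≡ 8 (mod 42). So x ≡ 484 + 2255·8 = 18524 (mod 94710).
Unique solution in [0, 94710): x = 18524.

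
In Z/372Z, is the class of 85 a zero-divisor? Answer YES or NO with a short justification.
gcd(85, 372) = 1, so 85 is a unit in Z/372Z (it has a multiplicative inverse). A unit cannot be a zero-divisor: if 85·b ≡ 0 then multiplying both sides by 85^(−1) gives b ≡ 0. So 85 is not a zero-divisor.

Final answer: NO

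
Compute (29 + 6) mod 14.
7

Reduce the summands first: 29 ≡ 1 (mod 14), so 29 + 6 ≡ 1 + 6 (mod 14). 1 + 6 = 7; 7 = 0·14 + 7, so (29 + 6) mod 14 = 7.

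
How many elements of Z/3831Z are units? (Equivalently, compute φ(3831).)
Z/3831Z has φ(3831) = 2552 units

An element a ∈ Z/3831Z is a unit iff gcd(a, 3831) = 1, so the number of units is φ(3831). φ is multiplicative, with φ(p^e) = p^e − p^(e−1). Factorise 3831 = 3 · 1277. Then
  φ(3831) = (3 − 1) · (1277 − 1) = 2 · 1276 = 2552.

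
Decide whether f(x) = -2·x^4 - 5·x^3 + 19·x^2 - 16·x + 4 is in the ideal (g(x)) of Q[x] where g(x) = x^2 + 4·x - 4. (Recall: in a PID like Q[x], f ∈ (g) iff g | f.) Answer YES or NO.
YES

In Q[x] the ideal (g) consists of all multiples of g, so f ∈ (g) iff g | f, i.e. iff the remainder of f on division by g is 0. Divide f by g (g is monic, so eliminate the leading term of the running remainder at each step):
  leading term -2·x^4: subtract (-2·x^2)·g(x) = -2·x^4 - 8·x^3 + 8·x^2, leaving 3·x^3 + 11·x^2 - 16·x + 4
  leading term 3·x^3: subtract (3·x)·g(x) = 3·x^3 + 12·x^2 - 12·x, leaving -x^2 - 4·x + 4
  leading term -x^2: subtract (-1)·g(x) = -x^2 - 4·x + 4, leaving 0
The remainder is 0, so f(x) = g(x) · h(x) with h(x) = -2·x^2 + 3·x - 1. Hence g | f, i.e. f ∈ (g).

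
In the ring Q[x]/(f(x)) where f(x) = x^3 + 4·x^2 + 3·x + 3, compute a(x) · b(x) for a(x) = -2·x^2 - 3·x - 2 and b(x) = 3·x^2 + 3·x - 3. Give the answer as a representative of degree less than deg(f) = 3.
a · b ≡ -27·x^2 - 6·x - 21 (mod f(x))

First multiply in Q[x] without reducing: a · b = -6·x^4 - 15·x^3 - 9·x^2 + 3·x + 6. Now divide by f(x) = x^3 + 4·x^2 + 3·x + 3, eliminating the leading term at each step:
  leading term -6·x^4: subtract (-6·x)·f(x) = -6·x^4 - 24·x^3 - 18·x^2 - 18·x, leaving 9·x^3 + 9·x^2 + 21·x + 6
  leading term 9·x^3: subtract (9)·f(x) = 9·x^3 + 36·x^2 + 27·x + 27, leaving -27·x^2 - 6·x - 21
The degree is now < 3, so this is the remainder. Hence a · b ≡ -27·x^2 - 6·x - 21 in Q[x]/(f).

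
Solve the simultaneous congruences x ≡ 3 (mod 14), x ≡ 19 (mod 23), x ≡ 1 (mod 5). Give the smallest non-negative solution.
x ≡ 801 (mod 1610); the representative in [0, 1610) is 801

The moduli 14, 23, 5 are pairwise coprime, so by the CRT there is a unique solution mod 14·23·5 = 1610.
Solve by successive substitution. Start with x ≡ 3 (mod 14).
  Combine with x ≡ 19 (mod 23): write x = 3 + 14·t and require 3 + 14·t ≡ 19 (mod 23), i.e. 14·t ≡ 19 − 3 ≡ 16 (mod 23). Since 14^(−1) ≡ 5 (mod 23), t ≡ 5·16 ≡ 11 (mod 23). So x ≡ 3 + 14·11 = 157 (mod 322).
  Combine with x ≡ 1 (mod 5): write x = 157 + 322·t and require 157 + 322·t ≡ 1 (mod 5), i.e. 322·t ≡ 1 − 157 ≡ 4 (mod 5). Since 322^(−1) ≡ 3 (mod 5) (322 ≡ 2 (mod 5)), t ≡ 3·4 ≡ 2 (mod 5). So x ≡ 157 + 322·2 = 801 (mod 1610).
Unique solution in [0, 1610): x = 801.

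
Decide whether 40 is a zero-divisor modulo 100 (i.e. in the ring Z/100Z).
YES

gcd(40, 100) = 20 > 1, so 40 is not a unit in Z/100Z. In Z/nZ every nonzero non-unit is a zero-divisor: explicitly, take b = 100/gcd = 5 ≠ 0 (mod 100); then 40·5 = 200 = 2·100, i.e. 40·5 ≡ 0 (mod 100). So 40 is a zero-divisor.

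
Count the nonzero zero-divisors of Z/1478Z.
In Z/1478Z each nonzero element is either a unit (gcd with 1478 is 1) or a zero-divisor (gcd > 1). The number of units is φ(1478): factorise 1478 = 2 · 739, so φ(1478) = (2 − 1) · (739 − 1) = 1 · 738 = 738. The nonzero elements number 1478 − 1 = 1477. Hence the nonzero zero-divisors number 1477 − 738 = 739.

Final answer: Z/1478Z has 739 nonzero zero-divisors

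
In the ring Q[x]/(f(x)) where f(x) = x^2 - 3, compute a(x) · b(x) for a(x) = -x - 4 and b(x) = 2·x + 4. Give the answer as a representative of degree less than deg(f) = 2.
First multiply in Q[x] without reducing: a · b = -2·x^2 - 12·x - 16. Now divide by f(x) = x^2 - 3, eliminating the leading term at each step:
  leading term -2·x^2: subtract (-2)·f(x) = 6 - 2·x^2, leaving -12·x - 22
The degree is now < 2, so this is the remainder. Hence a · b ≡ -12·x - 22 in Q[x]/(f).

Final answer: a · b ≡ -12·x - 22 (mod f(x))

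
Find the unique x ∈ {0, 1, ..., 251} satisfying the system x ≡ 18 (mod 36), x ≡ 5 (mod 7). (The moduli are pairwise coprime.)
x ≡ 54 (mod 252); the representative in [0, 252) is 54

The moduli 36, 7 are pairwise coprime, so by the CRT there is a unique solution mod 36·7 = 252.
Solve by successive substitution. Start with x ≡ 18 (mod 36).
  Combine with x ≡ 5 (mod 7): write x = 18 + 36·t and require 18 + 36·t ≡ 5 (mod 7), i.e. 36·t ≡ 5 − 18 ≡ 1 (mod 7). Since 36^(−1) ≡ 1 (mod 7) (36 ≡ 1 (mod 7)), t ≡ 1·1 ≡ 1 (mod 7). So x ≡ 18 + 36·1 = 54 (mod 252).
Unique solution in [0, 252): x = 54.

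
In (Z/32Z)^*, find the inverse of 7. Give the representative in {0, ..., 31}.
Apply the extended Euclidean algorithm to (32, 7), tracking rows (r, s, t) with s·32 + t·7 = r. Each division r_prev = q·r_cur + r_new produces the new row as (previous row) − q·(current row):
  row A: (32, 1, 0)   [1·32 + 0·7 = 32]
  row B: (7, 0, 1)   [0·32 + 1·7 = 7]
  32 = 4·7 + 4   → row C = row A − 4·row B = (4, 1, −4)   [check: 1·32 − 4·7 = 4]
  7 = 1·4 + 3   → row D = row B − 1·row C = (3, −1, 5)   [check: −1·32 + 5·7 = 3]
  4 = 1·3 + 1   → row E = row C − 1·row D = (1, 2, −9)   [check: 2·32 − 9·7 = 1]
  3 = 3·1 + 0   → remainder 0, stop. gcd = 1 (last nonzero row E).
The gcd is 1, so 7 is invertible mod 32. The last nonzero row gives 2·32 − 9·7 = 1, so t = −9. So 7^(−1) ≡ −9 ≡ 23 (mod 32). Verify: 7 · 23 = 161 ≡ 1 (mod 32). ✓

Final answer: 7^(−1) ≡ 23 (mod 32)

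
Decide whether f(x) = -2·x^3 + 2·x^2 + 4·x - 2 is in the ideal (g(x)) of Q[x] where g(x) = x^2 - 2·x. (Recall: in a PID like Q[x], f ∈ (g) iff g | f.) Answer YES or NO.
In Q[x] the ideal (g) consists of all multiples of g, so f ∈ (g) iff g | f, i.e. iff the remainder of f on division by g is 0. Divide f by g (g is monic, so eliminate the leading term of the running remainder at each step):
  leading term -2·x^3: subtract (-2·x)·g(x) = -2·x^3 + 4·x^2, leaving -2·x^2 + 4·x - 2
  leading term -2·x^2: subtract (-2)·g(x) = -2·x^2 + 4·x, leaving -2
The remainder r(x) = -2 ≠ 0 (and deg r < deg g), so g ∤ f, i.e. f ∉ (g).

Final answer: NO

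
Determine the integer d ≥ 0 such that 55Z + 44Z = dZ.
In the PID Z, (a, b) is generated by gcd(a, b). Compute gcd(55, 44) with the extended Euclidean algorithm, tracking rows (r, s, t) with s·55 + t·44 = r:
  row A: (55, 1, 0)   [1·55 + 0·44 = 55]
  row B: (44, 0, 1)   [0·55 + 1·44 = 44]
  55 = 1·44 + 11   → row C = row A − 1·row B = (11, 1, −1)   [check: 1·55 − 1·44 = 11]
  44 = 4·11 + 0   → remainder 0, stop. gcd = 11 (last nonzero row C).
So gcd(55, 44) = 11, with Bézout identity 1·55 − 1·44 = 11. Containment (⊇): the Bézout identity exhibits 11 as an element of (55, 44), giving (11) ⊆ (55, 44). Containment (⊆): since 11 | 55 and 11 | 44 (55 = 11·5, 44 = 11·4), every Z-linear combination of 55 and 44 is divisible by 11, so (55, 44) ⊆ (11). Therefore (55, 44) = (11), d = 11.

Final answer: (55, 44) = (11); d = 11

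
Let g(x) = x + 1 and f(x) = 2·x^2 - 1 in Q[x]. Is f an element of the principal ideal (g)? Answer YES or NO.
NO

In Q[x] the ideal (g) consists of all multiples of g, so f ∈ (g) iff g | f, i.e. iff the remainder of f on division by g is 0. Divide f by g (g is monic, so eliminate the leading term of the running remainder at each step):
  leading term 2·x^2: subtract (2·x)·g(x) = 2·x^2 + 2·x, leaving -2·x - 1
  leading term -2·x: subtract (-2)·g(x) = -2·x - 2, leaving 1
The remainder r(x) = 1 ≠ 0 (and deg r < deg g), so g ∤ f, i.e. f ∉ (g).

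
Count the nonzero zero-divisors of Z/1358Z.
Z/1358Z has 781 nonzero zero-divisors

In Z/1358Z each nonzero element is either a unit (gcd with 1358 is 1) or a zero-divisor (gcd > 1). The number of units is φ(1358): factorise 1358 = 2 · 7 · 97, so φ(1358) = (2 − 1) · (7 − 1) · (97 − 1) = 1 · 6 · 96 = 576. The nonzero elements number 1358 − 1 = 1357. Hence the nonzero zero-divisors number 1357 − 576 = 781.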